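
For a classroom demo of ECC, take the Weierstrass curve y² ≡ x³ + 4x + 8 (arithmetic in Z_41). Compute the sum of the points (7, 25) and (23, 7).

(27, 18)

(7, 25) + (23, 7). λ = (7 - 25)/(23 - 7) ≡ 23/16 mod 41. 16⁻¹ ≡ 18 (mod 41), so λ ≡ 4.
  x = λ² - 7 - 23 = 16 - 30 ≡ 27; y = λ·(7 - 27) - 25 ≡ 18. → (27, 18)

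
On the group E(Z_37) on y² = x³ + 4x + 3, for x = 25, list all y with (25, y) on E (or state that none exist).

15, 22

x³ + 4x + 3 = 15728 ≡ 3 (mod 37).
Square roots of 3 mod 37: 15 and 22 (since 15² = 225 ≡ 3).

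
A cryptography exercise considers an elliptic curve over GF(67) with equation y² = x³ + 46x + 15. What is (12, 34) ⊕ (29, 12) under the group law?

(12, 34) + (29, 12). λ = (12 - 34)/(29 - 12) ≡ 45/17 mod 67. 17⁻¹ ≡ 4 (mod 67), so λ ≡ 46.
  x = λ² - 12 - 29 = 2116 - 41 ≡ 65; y = λ·(12 - 65) - 34 ≡ 7. → (65, 7)

(65, 7)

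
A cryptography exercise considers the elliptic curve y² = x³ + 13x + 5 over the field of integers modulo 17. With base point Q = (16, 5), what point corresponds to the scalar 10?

(11, 0)

Repeated addition: build up to 10Q.
2Q: tangent at (16, 5): λ = (3·16² + 13)/(2·5) ≡ 16/10. 10⁻¹ ≡ 12 (mod 17), so λ ≡ 16·12 ≡ 5.
  x = λ² - 16 - 16 = 25 - 32 ≡ 10; y = λ·(16 - 10) - 5 ≡ 8. → (10, 8)
3Q: (10, 8) + (16, 5). λ = (5 - 8)/(16 - 10) ≡ 14/6 mod 17. 6⁻¹ ≡ 3 (mod 17) since 6·3 = 18 ≡ 1, so λ ≡ 8.
  x = λ² - 10 - 16 = 64 - 26 ≡ 4; y = λ·(10 - 4) - 8 ≡ 6. → (4, 6)
4Q: (4, 6) + (16, 5). λ = (5 - 6)/(16 - 4) ≡ 16/12 mod 17. 12⁻¹ ≡ 10 (mod 17), so λ ≡ 7.
  x = λ² - 4 - 16 = 49 - 20 ≡ 12; y = λ·(4 - 12) - 6 ≡ 6. → (12, 6)
5Q: (12, 6) + (16, 5). λ = (5 - 6)/(16 - 12) ≡ 16/4 mod 17. 4⁻¹ ≡ 13 (mod 17) since 4·13 = 52 ≡ 1, so λ ≡ 4.
  x = λ² - 12 - 16 = 16 - 28 ≡ 5; y = λ·(12 - 5) - 6 ≡ 5. → (5, 5)
6Q: (5, 5) + (16, 5). λ = (5 - 5)/(16 - 5) ≡ 0/11 mod 17. 11⁻¹ ≡ 14 (mod 17), so λ ≡ 0.
  x = λ² - 5 - 16 = 0 - 21 ≡ 13; y = λ·(5 - 13) - 5 ≡ 12. → (13, 12)
7Q: (13, 12) + (16, 5). λ = (5 - 12)/(16 - 13) ≡ 10/3 mod 17. 3⁻¹ ≡ 6 (mod 17) since 3·6 = 18 ≡ 1, so λ ≡ 9.
  x = λ² - 13 - 16 = 81 - 29 ≡ 1; y = λ·(13 - 1) - 12 ≡ 11. → (1, 11)
8Q: (1, 11) + (16, 5). λ = (5 - 11)/(16 - 1) ≡ 11/15 mod 17. 15⁻¹ ≡ 8 (mod 17), so λ ≡ 3.
  x = λ² - 1 - 16 = 9 - 17 ≡ 9; y = λ·(1 - 9) - 11 ≡ 16. → (9, 16)
9Q: (9, 16) + (16, 5). λ = (5 - 16)/(16 - 9) ≡ 6/7 mod 17. 7⁻¹ ≡ 5 (mod 17), so λ ≡ 13.
  x = λ² - 9 - 16 = 169 - 25 ≡ 8; y = λ·(9 - 8) - 16 ≡ 14. → (8, 14)
10Q: (8, 14) + (16, 5). λ = (5 - 14)/(16 - 8) ≡ 8/8 mod 17. 8⁻¹ ≡ 15 (mod 17) since 8·15 = 120 ≡ 1, so λ ≡ 1.
  x = λ² - 8 - 16 = 1 - 24 ≡ 11; y = λ·(8 - 11) - 14 ≡ 0. → (11, 0)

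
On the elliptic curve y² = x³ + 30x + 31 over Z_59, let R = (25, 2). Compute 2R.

tangent at (25, 2): λ = (3·25² + 30)/(2·2) ≡ 17/4. 4⁻¹ ≡ 15 (mod 59), so λ ≡ 17·15 ≡ 19.
  x = λ² - 25 - 25 = 361 - 50 ≡ 16; y = λ·(25 - 16) - 2 ≡ 51. → (16, 51)

(16, 51)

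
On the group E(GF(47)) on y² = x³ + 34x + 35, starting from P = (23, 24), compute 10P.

(5, 1)

Double-and-add on 10 = (1010)₂. Start with P = (23, 24) for the leading 1-bit.
double: tangent at (23, 24): λ = (3·23² + 34)/(2·24) ≡ 23/1. 1⁻¹ ≡ 1 (mod 47), so λ ≡ 23·1 ≡ 23.
  x = λ² - 23 - 23 = 529 - 46 ≡ 13; y = λ·(23 - 13) - 24 ≡ 18. → (13, 18)
double: tangent at (13, 18): λ = (3·13² + 34)/(2·18) ≡ 24/36. 36⁻¹ ≡ 17 (mod 47), so λ ≡ 24·17 ≡ 32.
  x = λ² - 13 - 13 = 1024 - 26 ≡ 11; y = λ·(13 - 11) - 18 ≡ 46. → (11, 46)
add P: (11, 46) + (23, 24). λ = (24 - 46)/(23 - 11) ≡ 25/12 mod 47. 12⁻¹ ≡ 4 (mod 47) since 12·4 = 48 ≡ 1, so λ ≡ 6.
  x = λ² - 11 - 23 = 36 - 34 ≡ 2; y = λ·(11 - 2) - 46 ≡ 8. → (2, 8)
double: tangent at (2, 8): λ = (3·2² + 34)/(2·8) ≡ 46/16. 16⁻¹ ≡ 3 (mod 47) since 16·3 = 48 ≡ 1, so λ ≡ 46·3 ≡ 44.
  x = λ² - 2 - 2 = 1936 - 4 ≡ 5; y = λ·(2 - 5) - 8 ≡ 1. → (5, 1)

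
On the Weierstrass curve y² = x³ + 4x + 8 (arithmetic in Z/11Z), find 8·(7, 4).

Write G = (7, 4).
Repeated addition: build up to 8G.
2G: tangent at (7, 4): λ = (3·7² + 4)/(2·4) ≡ 8/8. 8⁻¹ ≡ 7 (mod 11), so λ ≡ 8·7 ≡ 1.
  x = λ² - 7 - 7 = 1 - 14 ≡ 9; y = λ·(7 - 9) - 4 ≡ 5. → (9, 5)
3G: (9, 5) + (7, 4). λ = (4 - 5)/(7 - 9) ≡ 10/9 mod 11. 9⁻¹ ≡ 5 (mod 11) since 9·5 = 45 ≡ 1, so λ ≡ 6.
  x = λ² - 9 - 7 = 36 - 16 ≡ 9; y = λ·(9 - 9) - 5 ≡ 6. → (9, 6)
4G: (9, 6) + (7, 4). λ = (4 - 6)/(7 - 9) ≡ 9/9 mod 11. 9⁻¹ ≡ 5 (mod 11) since 9·5 = 45 ≡ 1, so λ ≡ 1.
  x = λ² - 9 - 7 = 1 - 16 ≡ 7; y = λ·(9 - 7) - 6 ≡ 7. → (7, 7)
5G: (7, 7) + (7, 4): same x and y₁ ≡ -y₂, so the sum is O.
6G: O + (7, 4) = (7, 4) (identity).
7G: tangent at (7, 4): λ = (3·7² + 4)/(2·4) ≡ 8/8. 8⁻¹ ≡ 7 (mod 11) since 8·7 = 56 ≡ 1, so λ ≡ 8·7 ≡ 1.
  x = λ² - 7 - 7 = 1 - 14 ≡ 9; y = λ·(7 - 9) - 4 ≡ 5. → (9, 5)
8G: (9, 5) + (7, 4). λ = (4 - 5)/(7 - 9) ≡ 10/9 mod 11. 9⁻¹ ≡ 5 (mod 11), so λ ≡ 6.
  x = λ² - 9 - 7 = 36 - 16 ≡ 9; y = λ·(9 - 9) - 5 ≡ 6. → (9, 6)

(9, 6)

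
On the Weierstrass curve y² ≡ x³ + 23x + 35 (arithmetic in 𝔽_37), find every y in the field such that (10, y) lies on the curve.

9, 28

x³ + 23x + 35 = 1265 ≡ 7 (mod 37).
Square roots of 7 mod 37: 9 and 28 (since 9² = 81 ≡ 7).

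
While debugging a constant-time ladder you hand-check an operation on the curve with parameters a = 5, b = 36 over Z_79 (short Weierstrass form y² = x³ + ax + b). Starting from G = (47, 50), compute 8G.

(30, 22)

Repeated addition: build up to 8G.
2G: tangent at (47, 50): λ = (3·47² + 5)/(2·50) ≡ 75/21. 21⁻¹ ≡ 64 (mod 79) since 21·64 = 1344 ≡ 1, so λ ≡ 75·64 ≡ 60.
  x = λ² - 47 - 47 = 3600 - 94 ≡ 30; y = λ·(47 - 30) - 50 ≡ 22. → (30, 22)
3G: (30, 22) + (47, 50). λ = (50 - 22)/(47 - 30) ≡ 28/17 mod 79. 17⁻¹ ≡ 14 (mod 79) since 17·14 = 238 ≡ 1, so λ ≡ 76.
  x = λ² - 30 - 47 = 5776 - 77 ≡ 11; y = λ·(30 - 11) - 22 ≡ 0. → (11, 0)
4G: (11, 0) + (47, 50). λ = (50 - 0)/(47 - 11) ≡ 50/36 mod 79. 36⁻¹ ≡ 11 (mod 79), so λ ≡ 76.
  x = λ² - 11 - 47 = 5776 - 58 ≡ 30; y = λ·(11 - 30) - 0 ≡ 57. → (30, 57)
5G: (30, 57) + (47, 50). λ = (50 - 57)/(47 - 30) ≡ 72/17 mod 79. 17⁻¹ ≡ 14 (mod 79), so λ ≡ 60.
  x = λ² - 30 - 47 = 3600 - 77 ≡ 47; y = λ·(30 - 47) - 57 ≡ 29. → (47, 29)
6G: (47, 29) + (47, 50): same x and y₁ ≡ -y₂, so the sum is 𝒪.
7G: 𝒪 + (47, 50) = (47, 50) (identity).
8G: tangent at (47, 50): λ = (3·47² + 5)/(2·50) ≡ 75/21. 21⁻¹ ≡ 64 (mod 79) since 21·64 = 1344 ≡ 1, so λ ≡ 75·64 ≡ 60.
  x = λ² - 47 - 47 = 3600 - 94 ≡ 30; y = λ·(47 - 30) - 50 ≡ 22. → (30, 22)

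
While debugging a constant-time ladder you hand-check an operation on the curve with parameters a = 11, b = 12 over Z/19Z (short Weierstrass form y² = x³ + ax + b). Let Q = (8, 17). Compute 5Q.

Double-and-add on 5 = (101)₂. Start with Q = (8, 17) for the leading 1-bit.
double: tangent at (8, 17): λ = (3·8² + 11)/(2·17) ≡ 13/15. 15⁻¹ ≡ 14 (mod 19), so λ ≡ 13·14 ≡ 11.
  x = λ² - 8 - 8 = 121 - 16 ≡ 10; y = λ·(8 - 10) - 17 ≡ 18. → (10, 18)
double: tangent at (10, 18): λ = (3·10² + 11)/(2·18) ≡ 7/17. 17⁻¹ ≡ 9 (mod 19) since 17·9 = 153 ≡ 1, so λ ≡ 7·9 ≡ 6.
  x = λ² - 10 - 10 = 36 - 20 ≡ 16; y = λ·(10 - 16) - 18 ≡ 3. → (16, 3)
add Q: (16, 3) + (8, 17). λ = (17 - 3)/(8 - 16) ≡ 14/11 mod 19. 11⁻¹ ≡ 7 (mod 19) since 11·7 = 77 ≡ 1, so λ ≡ 3.
  x = λ² - 16 - 8 = 9 - 24 ≡ 4; y = λ·(16 - 4) - 3 ≡ 14. → (4, 14)

(4, 14)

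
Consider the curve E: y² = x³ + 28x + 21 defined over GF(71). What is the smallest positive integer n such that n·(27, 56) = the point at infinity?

2P: tangent at (27, 56): λ = (3·27² + 28)/(2·56) ≡ 14/41. 41⁻¹ ≡ 26 (mod 71) since 41·26 = 1066 ≡ 1, so λ ≡ 14·26 ≡ 9.
  x = λ² - 27 - 27 = 81 - 54 ≡ 27; y = λ·(27 - 27) - 56 ≡ 15. → (27, 15)
3P: (27, 15) + (27, 56): same x and y₁ ≡ -y₂, so the sum is the point at infinity.
3P = the point at infinity, so the order is 3.

3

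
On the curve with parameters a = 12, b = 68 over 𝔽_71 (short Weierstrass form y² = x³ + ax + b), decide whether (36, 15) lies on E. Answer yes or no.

y² = 15² ≡ 12; x³ + 12x + 68 = 47156 ≡ 12 (mod 71). 12 = 12.

yes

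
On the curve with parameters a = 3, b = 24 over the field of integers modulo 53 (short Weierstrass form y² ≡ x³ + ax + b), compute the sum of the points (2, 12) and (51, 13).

(2, 12) + (51, 13). λ = (13 - 12)/(51 - 2) ≡ 1/49 mod 53. 49⁻¹ ≡ 13 (mod 53), so λ ≡ 13.
  x = λ² - 2 - 51 = 169 - 53 ≡ 10; y = λ·(2 - 10) - 12 ≡ 43. → (10, 43)

(10, 43)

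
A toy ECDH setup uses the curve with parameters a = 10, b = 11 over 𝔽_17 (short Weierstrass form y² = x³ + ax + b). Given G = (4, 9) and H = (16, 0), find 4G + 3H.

O

First 4G:
Double-and-add on 4 = (100)₂. Start with G = (4, 9) for the leading 1-bit.
double: tangent at (4, 9): λ = (3·4² + 10)/(2·9) ≡ 7/1. 1⁻¹ ≡ 1 (mod 17), so λ ≡ 7·1 ≡ 7.
  x = λ² - 4 - 4 = 49 - 8 ≡ 7; y = λ·(4 - 7) - 9 ≡ 4. → (7, 4)
double: tangent at (7, 4): λ = (3·7² + 10)/(2·4) ≡ 4/8. 8⁻¹ ≡ 15 (mod 17), so λ ≡ 4·15 ≡ 9.
  x = λ² - 7 - 7 = 81 - 14 ≡ 16; y = λ·(7 - 16) - 4 ≡ 0. → (16, 0)
4G = (16, 0).
Next 3H:
Repeated addition: build up to 3H.
2H: (16, 0) + (16, 0): same x and y₁ ≡ -y₂, so the sum is the point at infinity.
3H: the point at infinity + (16, 0) = (16, 0) (identity).
3H = (16, 0).
Finally 4G + 3H:
(16, 0) + (16, 0): same x and y₁ ≡ -y₂, so the sum is the point at infinity.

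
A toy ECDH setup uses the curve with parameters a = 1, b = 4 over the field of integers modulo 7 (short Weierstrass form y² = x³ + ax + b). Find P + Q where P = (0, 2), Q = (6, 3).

(2, 0)

(0, 2) + (6, 3). λ = (3 - 2)/(6 - 0) ≡ 1/6 mod 7. 6⁻¹ ≡ 6 (mod 7), so λ ≡ 6.
  x = λ² - 0 - 6 = 36 - 6 ≡ 2; y = λ·(0 - 2) - 2 ≡ 0. → (2, 0)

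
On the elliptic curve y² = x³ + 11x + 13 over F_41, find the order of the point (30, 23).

12

2P: tangent at (30, 23): λ = (3·30² + 11)/(2·23) ≡ 5/5. 5⁻¹ ≡ 33 (mod 41), so λ ≡ 5·33 ≡ 1.
  x = λ² - 30 - 30 = 1 - 60 ≡ 23; y = λ·(30 - 23) - 23 ≡ 25. → (23, 25)
3P: (23, 25) + (30, 23). λ = (23 - 25)/(30 - 23) ≡ 39/7 mod 41. 7⁻¹ ≡ 6 (mod 41), so λ ≡ 29.
  x = λ² - 23 - 30 = 841 - 53 ≡ 9; y = λ·(23 - 9) - 25 ≡ 12. → (9, 12)
4P: (9, 12) + (30, 23). λ = (23 - 12)/(30 - 9) ≡ 11/21 mod 41. 21⁻¹ ≡ 2 (mod 41), so λ ≡ 22.
  x = λ² - 9 - 30 = 484 - 39 ≡ 35; y = λ·(9 - 35) - 12 ≡ 31. → (35, 31)
5P: (35, 31) + (30, 23). λ = (23 - 31)/(30 - 35) ≡ 33/36 mod 41. 36⁻¹ ≡ 8 (mod 41) since 36·8 = 288 ≡ 1, so λ ≡ 18.
  x = λ² - 35 - 30 = 324 - 65 ≡ 13; y = λ·(35 - 13) - 31 ≡ 37. → (13, 37)
6P: (13, 37) + (30, 23). λ = (23 - 37)/(30 - 13) ≡ 27/17 mod 41. 17⁻¹ ≡ 29 (mod 41), so λ ≡ 4.
  x = λ² - 13 - 30 = 16 - 43 ≡ 14; y = λ·(13 - 14) - 37 ≡ 0. → (14, 0)
7P: (14, 0) + (30, 23). λ = (23 - 0)/(30 - 14) ≡ 23/16 mod 41. 16⁻¹ ≡ 18 (mod 41), so λ ≡ 4.
  x = λ² - 14 - 30 = 16 - 44 ≡ 13; y = λ·(14 - 13) - 0 ≡ 4. → (13, 4)
8P: (13, 4) + (30, 23). λ = (23 - 4)/(30 - 13) ≡ 19/17 mod 41. 17⁻¹ ≡ 29 (mod 41), so λ ≡ 18.
  x = λ² - 13 - 30 = 324 - 43 ≡ 35; y = λ·(13 - 35) - 4 ≡ 10. → (35, 10)
9P: (35, 10) + (30, 23). λ = (23 - 10)/(30 - 35) ≡ 13/36 mod 41. 36⁻¹ ≡ 8 (mod 41), so λ ≡ 22.
  x = λ² - 35 - 30 = 484 - 65 ≡ 9; y = λ·(35 - 9) - 10 ≡ 29. → (9, 29)
10P: (9, 29) + (30, 23). λ = (23 - 29)/(30 - 9) ≡ 35/21 mod 41. 21⁻¹ ≡ 2 (mod 41) since 21·2 = 42 ≡ 1, so λ ≡ 29.
  x = λ² - 9 - 30 = 841 - 39 ≡ 23; y = λ·(9 - 23) - 29 ≡ 16. → (23, 16)
11P: (23, 16) + (30, 23). λ = (23 - 16)/(30 - 23) ≡ 7/7 mod 41. 7⁻¹ ≡ 6 (mod 41), so λ ≡ 1.
  x = λ² - 23 - 30 = 1 - 53 ≡ 30; y = λ·(23 - 30) - 16 ≡ 18. → (30, 18)
12P: (30, 18) + (30, 23): same x and y₁ ≡ -y₂, so the sum is 𝒪.
12P = 𝒪, so the order is 12.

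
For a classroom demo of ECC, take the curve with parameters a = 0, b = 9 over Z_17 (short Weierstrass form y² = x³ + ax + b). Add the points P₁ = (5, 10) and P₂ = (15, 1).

(5, 10) + (15, 1). λ = (1 - 10)/(15 - 5) ≡ 8/10 mod 17. 10⁻¹ ≡ 12 (mod 17), so λ ≡ 11.
  x = λ² - 5 - 15 = 121 - 20 ≡ 16; y = λ·(5 - 16) - 10 ≡ 5. → (16, 5)

(16, 5)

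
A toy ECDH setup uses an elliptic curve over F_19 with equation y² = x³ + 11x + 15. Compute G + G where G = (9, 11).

(17, 2)

tangent at (9, 11): λ = (3·9² + 11)/(2·11) ≡ 7/3. 3⁻¹ ≡ 13 (mod 19), so λ ≡ 7·13 ≡ 15.
  x = λ² - 9 - 9 = 225 - 18 ≡ 17; y = λ·(9 - 17) - 11 ≡ 2. → (17, 2)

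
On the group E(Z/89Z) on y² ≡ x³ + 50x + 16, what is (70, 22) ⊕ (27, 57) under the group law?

(42, 38)

(70, 22) + (27, 57). λ = (57 - 22)/(27 - 70) ≡ 35/46 mod 89. 46⁻¹ ≡ 60 (mod 89) since 46·60 = 2760 ≡ 1, so λ ≡ 53.
  x = λ² - 70 - 27 = 2809 - 97 ≡ 42; y = λ·(70 - 42) - 22 ≡ 38. → (42, 38)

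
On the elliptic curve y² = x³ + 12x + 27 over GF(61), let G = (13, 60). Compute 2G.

tangent at (13, 60): λ = (3·13² + 12)/(2·60) ≡ 31/59. 59⁻¹ ≡ 30 (mod 61), so λ ≡ 31·30 ≡ 15.
  x = λ² - 13 - 13 = 225 - 26 ≡ 16; y = λ·(13 - 16) - 60 ≡ 17. → (16, 17)

(16, 17)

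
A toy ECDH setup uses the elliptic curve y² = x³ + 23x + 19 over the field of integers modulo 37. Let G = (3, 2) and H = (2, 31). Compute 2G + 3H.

First 2G:
Repeated addition: build up to 2G.
2G: tangent at (3, 2): λ = (3·3² + 23)/(2·2) ≡ 13/4. 4⁻¹ ≡ 28 (mod 37), so λ ≡ 13·28 ≡ 31.
  x = λ² - 3 - 3 = 961 - 6 ≡ 30; y = λ·(3 - 30) - 2 ≡ 12. → (30, 12)
2G = (30, 12).
Next 3H:
Repeated addition: build up to 3H.
2H: tangent at (2, 31): λ = (3·2² + 23)/(2·31) ≡ 35/25. 25⁻¹ ≡ 3 (mod 37) since 25·3 = 75 ≡ 1, so λ ≡ 35·3 ≡ 31.
  x = λ² - 2 - 2 = 961 - 4 ≡ 32; y = λ·(2 - 32) - 31 ≡ 1. → (32, 1)
3H: (32, 1) + (2, 31). λ = (31 - 1)/(2 - 32) ≡ 30/7 mod 37. 7⁻¹ ≡ 16 (mod 37), so λ ≡ 36.
  x = λ² - 32 - 2 = 1296 - 34 ≡ 4; y = λ·(32 - 4) - 1 ≡ 8. → (4, 8)
3H = (4, 8).
Finally 2G + 3H:
(30, 12) + (4, 8). λ = (8 - 12)/(4 - 30) ≡ 33/11 mod 37. 11⁻¹ ≡ 27 (mod 37) since 11·27 = 297 ≡ 1, so λ ≡ 3.
  x = λ² - 30 - 4 = 9 - 34 ≡ 12; y = λ·(30 - 12) - 12 ≡ 5. → (12, 5)

(12, 5)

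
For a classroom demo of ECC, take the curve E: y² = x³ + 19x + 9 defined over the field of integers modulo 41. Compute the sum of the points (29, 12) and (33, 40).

(29, 12) + (33, 40). λ = (40 - 12)/(33 - 29) ≡ 28/4 mod 41. 4⁻¹ ≡ 31 (mod 41), so λ ≡ 7.
  x = λ² - 29 - 33 = 49 - 62 ≡ 28; y = λ·(29 - 28) - 12 ≡ 36. → (28, 36)

(28, 36)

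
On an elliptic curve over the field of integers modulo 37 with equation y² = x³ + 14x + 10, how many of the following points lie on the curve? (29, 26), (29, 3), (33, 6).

(29, 26): 26² ≡ 10, rhs ≡ 15 → off.
(29, 3): 3² ≡ 9, rhs ≡ 15 → off.
(33, 6): 6² ≡ 36, rhs ≡ 1 → off.

0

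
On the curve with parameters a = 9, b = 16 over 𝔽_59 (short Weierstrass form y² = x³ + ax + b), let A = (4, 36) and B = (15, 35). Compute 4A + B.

(5, 3)

First 4A:
Double-and-add on 4 = (100)₂. Start with A = (4, 36) for the leading 1-bit.
double: tangent at (4, 36): λ = (3·4² + 9)/(2·36) ≡ 57/13. 13⁻¹ ≡ 50 (mod 59), so λ ≡ 57·50 ≡ 18.
  x = λ² - 4 - 4 = 324 - 8 ≡ 21; y = λ·(4 - 21) - 36 ≡ 12. → (21, 12)
double: tangent at (21, 12): λ = (3·21² + 9)/(2·12) ≡ 34/24. 24⁻¹ ≡ 32 (mod 59) since 24·32 = 768 ≡ 1, so λ ≡ 34·32 ≡ 26.
  x = λ² - 21 - 21 = 676 - 42 ≡ 44; y = λ·(21 - 44) - 12 ≡ 39. → (44, 39)
4A = (44, 39).
Finally 4A + B:
(44, 39) + (15, 35). λ = (35 - 39)/(15 - 44) ≡ 55/30 mod 59. 30⁻¹ ≡ 2 (mod 59), so λ ≡ 51.
  x = λ² - 44 - 15 = 2601 - 59 ≡ 5; y = λ·(44 - 5) - 39 ≡ 3. → (5, 3)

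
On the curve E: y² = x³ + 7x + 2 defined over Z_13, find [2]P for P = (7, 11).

tangent at (7, 11): λ = (3·7² + 7)/(2·11) ≡ 11/9. 9⁻¹ ≡ 3 (mod 13), so λ ≡ 11·3 ≡ 7.
  x = λ² - 7 - 7 = 49 - 14 ≡ 9; y = λ·(7 - 9) - 11 ≡ 1. → (9, 1)

(9, 1)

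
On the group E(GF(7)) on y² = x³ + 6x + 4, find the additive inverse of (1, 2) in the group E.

-(1, 2) = (1, -2 mod 7) = (1, 5).

(1, 5)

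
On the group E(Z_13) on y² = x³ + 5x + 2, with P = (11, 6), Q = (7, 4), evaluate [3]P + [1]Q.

(10, 5)

First 3P:
Repeated addition: build up to 3P.
2P: tangent at (11, 6): λ = (3·11² + 5)/(2·6) ≡ 4/12. 12⁻¹ ≡ 12 (mod 13), so λ ≡ 4·12 ≡ 9.
  x = λ² - 11 - 11 = 81 - 22 ≡ 7; y = λ·(11 - 7) - 6 ≡ 4. → (7, 4)
3P: (7, 4) + (11, 6). λ = (6 - 4)/(11 - 7) ≡ 2/4 mod 13. 4⁻¹ ≡ 10 (mod 13), so λ ≡ 7.
  x = λ² - 7 - 11 = 49 - 18 ≡ 5; y = λ·(7 - 5) - 4 ≡ 10. → (5, 10)
3P = (5, 10).
Finally 3P + Q:
(5, 10) + (7, 4). λ = (4 - 10)/(7 - 5) ≡ 7/2 mod 13. 2⁻¹ ≡ 7 (mod 13) since 2·7 = 14 ≡ 1, so λ ≡ 10.
  x = λ² - 5 - 7 = 100 - 12 ≡ 10; y = λ·(5 - 10) - 10 ≡ 5. → (10, 5)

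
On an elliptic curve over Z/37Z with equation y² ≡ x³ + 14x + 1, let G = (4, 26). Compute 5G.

(0, 1)

Double-and-add on 5 = (101)₂. Start with G = (4, 26) for the leading 1-bit.
double: tangent at (4, 26): λ = (3·4² + 14)/(2·26) ≡ 25/15. 15⁻¹ ≡ 5 (mod 37) since 15·5 = 75 ≡ 1, so λ ≡ 25·5 ≡ 14.
  x = λ² - 4 - 4 = 196 - 8 ≡ 3; y = λ·(4 - 3) - 26 ≡ 25. → (3, 25)
double: tangent at (3, 25): λ = (3·3² + 14)/(2·25) ≡ 4/13. 13⁻¹ ≡ 20 (mod 37), so λ ≡ 4·20 ≡ 6.
  x = λ² - 3 - 3 = 36 - 6 ≡ 30; y = λ·(3 - 30) - 25 ≡ 35. → (30, 35)
add G: (30, 35) + (4, 26). λ = (26 - 35)/(4 - 30) ≡ 28/11 mod 37. 11⁻¹ ≡ 27 (mod 37), so λ ≡ 16.
  x = λ² - 30 - 4 = 256 - 34 ≡ 0; y = λ·(30 - 0) - 35 ≡ 1. → (0, 1)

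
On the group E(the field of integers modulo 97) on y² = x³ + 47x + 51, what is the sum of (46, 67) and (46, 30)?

O

The two points share x = 46 and their y-coordinates satisfy 67 + 30 ≡ 0 (mod 97), so they are inverses. Their sum is 𝒪.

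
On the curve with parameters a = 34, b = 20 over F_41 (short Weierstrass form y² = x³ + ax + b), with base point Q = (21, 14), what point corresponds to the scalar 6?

Double-and-add on 6 = (110)₂. Start with Q = (21, 14) for the leading 1-bit.
double: tangent at (21, 14): λ = (3·21² + 34)/(2·14) ≡ 4/28. 28⁻¹ ≡ 22 (mod 41), so λ ≡ 4·22 ≡ 6.
  x = λ² - 21 - 21 = 36 - 42 ≡ 35; y = λ·(21 - 35) - 14 ≡ 25. → (35, 25)
add Q: (35, 25) + (21, 14). λ = (14 - 25)/(21 - 35) ≡ 30/27 mod 41. 27⁻¹ ≡ 38 (mod 41), so λ ≡ 33.
  x = λ² - 35 - 21 = 1089 - 56 ≡ 8; y = λ·(35 - 8) - 25 ≡ 5. → (8, 5)
double: tangent at (8, 5): λ = (3·8² + 34)/(2·5) ≡ 21/10. 10⁻¹ ≡ 37 (mod 41) since 10·37 = 370 ≡ 1, so λ ≡ 21·37 ≡ 39.
  x = λ² - 8 - 8 = 1521 - 16 ≡ 29; y = λ·(8 - 29) - 5 ≡ 37. → (29, 37)

(29, 37)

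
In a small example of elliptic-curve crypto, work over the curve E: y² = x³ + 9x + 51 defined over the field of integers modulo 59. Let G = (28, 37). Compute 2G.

(19, 58)

tangent at (28, 37): λ = (3·28² + 9)/(2·37) ≡ 1/15. 15⁻¹ ≡ 4 (mod 59) since 15·4 = 60 ≡ 1, so λ ≡ 1·4 ≡ 4.
  x = λ² - 28 - 28 = 16 - 56 ≡ 19; y = λ·(28 - 19) - 37 ≡ 58. → (19, 58)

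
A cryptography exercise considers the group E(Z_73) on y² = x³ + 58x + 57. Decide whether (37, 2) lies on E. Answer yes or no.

y² = 2² ≡ 4; x³ + 58x + 57 = 52856 ≡ 4 (mod 73). 4 = 4.

yes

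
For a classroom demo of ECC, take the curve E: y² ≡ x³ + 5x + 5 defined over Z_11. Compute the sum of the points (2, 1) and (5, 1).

(4, 10)

(2, 1) + (5, 1). λ = (1 - 1)/(5 - 2) ≡ 0/3 mod 11. 3⁻¹ ≡ 4 (mod 11), so λ ≡ 0.
  x = λ² - 2 - 5 = 0 - 7 ≡ 4; y = λ·(2 - 4) - 1 ≡ 10. → (4, 10)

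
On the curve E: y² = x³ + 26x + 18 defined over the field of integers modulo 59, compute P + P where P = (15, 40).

(16, 39)

tangent at (15, 40): λ = (3·15² + 26)/(2·40) ≡ 52/21. 21⁻¹ ≡ 45 (mod 59) since 21·45 = 945 ≡ 1, so λ ≡ 52·45 ≡ 39.
  x = λ² - 15 - 15 = 1521 - 30 ≡ 16; y = λ·(15 - 16) - 40 ≡ 39. → (16, 39)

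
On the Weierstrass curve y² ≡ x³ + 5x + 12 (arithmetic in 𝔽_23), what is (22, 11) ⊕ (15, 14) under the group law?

(22, 11) + (15, 14). λ = (14 - 11)/(15 - 22) ≡ 3/16 mod 23. 16⁻¹ ≡ 13 (mod 23) since 16·13 = 208 ≡ 1, so λ ≡ 16.
  x = λ² - 22 - 15 = 256 - 37 ≡ 12; y = λ·(22 - 12) - 11 ≡ 11. → (12, 11)

(12, 11)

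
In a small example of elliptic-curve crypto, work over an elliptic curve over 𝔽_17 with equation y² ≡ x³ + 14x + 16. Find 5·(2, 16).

Write P = (2, 16).
Repeated addition: build up to 5P.
2P: tangent at (2, 16): λ = (3·2² + 14)/(2·16) ≡ 9/15. 15⁻¹ ≡ 8 (mod 17) since 15·8 = 120 ≡ 1, so λ ≡ 9·8 ≡ 4.
  x = λ² - 2 - 2 = 16 - 4 ≡ 12; y = λ·(2 - 12) - 16 ≡ 12. → (12, 12)
3P: (12, 12) + (2, 16). λ = (16 - 12)/(2 - 12) ≡ 4/7 mod 17. 7⁻¹ ≡ 5 (mod 17) since 7·5 = 35 ≡ 1, so λ ≡ 3.
  x = λ² - 12 - 2 = 9 - 14 ≡ 12; y = λ·(12 - 12) - 12 ≡ 5. → (12, 5)
4P: (12, 5) + (2, 16). λ = (16 - 5)/(2 - 12) ≡ 11/7 mod 17. 7⁻¹ ≡ 5 (mod 17), so λ ≡ 4.
  x = λ² - 12 - 2 = 16 - 14 ≡ 2; y = λ·(12 - 2) - 5 ≡ 1. → (2, 1)
5P: (2, 1) + (2, 16): same x and y₁ ≡ -y₂, so the sum is O.

O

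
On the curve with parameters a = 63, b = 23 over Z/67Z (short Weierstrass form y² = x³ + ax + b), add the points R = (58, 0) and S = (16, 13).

(22, 8)

(58, 0) + (16, 13). λ = (13 - 0)/(16 - 58) ≡ 13/25 mod 67. 25⁻¹ ≡ 59 (mod 67) since 25·59 = 1475 ≡ 1, so λ ≡ 30.
  x = λ² - 58 - 16 = 900 - 74 ≡ 22; y = λ·(58 - 22) - 0 ≡ 8. → (22, 8)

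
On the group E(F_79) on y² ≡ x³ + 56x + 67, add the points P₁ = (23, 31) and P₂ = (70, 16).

(23, 31) + (70, 16). λ = (16 - 31)/(70 - 23) ≡ 64/47 mod 79. 47⁻¹ ≡ 37 (mod 79), so λ ≡ 77.
  x = λ² - 23 - 70 = 5929 - 93 ≡ 69; y = λ·(23 - 69) - 31 ≡ 61. → (69, 61)

(69, 61)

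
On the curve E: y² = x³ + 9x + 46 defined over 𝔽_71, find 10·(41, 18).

Write P = (41, 18).
Repeated addition: build up to 10P.
2P: tangent at (41, 18): λ = (3·41² + 9)/(2·18) ≡ 11/36. 36⁻¹ ≡ 2 (mod 71), so λ ≡ 11·2 ≡ 22.
  x = λ² - 41 - 41 = 484 - 82 ≡ 47; y = λ·(41 - 47) - 18 ≡ 63. → (47, 63)
3P: (47, 63) + (41, 18). λ = (18 - 63)/(41 - 47) ≡ 26/65 mod 71. 65⁻¹ ≡ 59 (mod 71), so λ ≡ 43.
  x = λ² - 47 - 41 = 1849 - 88 ≡ 57; y = λ·(47 - 57) - 63 ≡ 4. → (57, 4)
4P: (57, 4) + (41, 18). λ = (18 - 4)/(41 - 57) ≡ 14/55 mod 71. 55⁻¹ ≡ 31 (mod 71) since 55·31 = 1705 ≡ 1, so λ ≡ 8.
  x = λ² - 57 - 41 = 64 - 98 ≡ 37; y = λ·(57 - 37) - 4 ≡ 14. → (37, 14)
5P: (37, 14) + (41, 18). λ = (18 - 14)/(41 - 37) ≡ 4/4 mod 71. 4⁻¹ ≡ 18 (mod 71), so λ ≡ 1.
  x = λ² - 37 - 41 = 1 - 78 ≡ 65; y = λ·(37 - 65) - 14 ≡ 29. → (65, 29)
6P: (65, 29) + (41, 18). λ = (18 - 29)/(41 - 65) ≡ 60/47 mod 71. 47⁻¹ ≡ 68 (mod 71) since 47·68 = 3196 ≡ 1, so λ ≡ 33.
  x = λ² - 65 - 41 = 1089 - 106 ≡ 60; y = λ·(65 - 60) - 29 ≡ 65. → (60, 65)
7P: (60, 65) + (41, 18). λ = (18 - 65)/(41 - 60) ≡ 24/52 mod 71. 52⁻¹ ≡ 56 (mod 71) since 52·56 = 2912 ≡ 1, so λ ≡ 66.
  x = λ² - 60 - 41 = 4356 - 101 ≡ 66; y = λ·(60 - 66) - 65 ≡ 36. → (66, 36)
8P: (66, 36) + (41, 18). λ = (18 - 36)/(41 - 66) ≡ 53/46 mod 71. 46⁻¹ ≡ 17 (mod 71) since 46·17 = 782 ≡ 1, so λ ≡ 49.
  x = λ² - 66 - 41 = 2401 - 107 ≡ 22; y = λ·(66 - 22) - 36 ≡ 61. → (22, 61)
9P: (22, 61) + (41, 18). λ = (18 - 61)/(41 - 22) ≡ 28/19 mod 71. 19⁻¹ ≡ 15 (mod 71), so λ ≡ 65.
  x = λ² - 22 - 41 = 4225 - 63 ≡ 44; y = λ·(22 - 44) - 61 ≡ 0. → (44, 0)
10P: (44, 0) + (41, 18). λ = (18 - 0)/(41 - 44) ≡ 18/68 mod 71. 68⁻¹ ≡ 47 (mod 71), so λ ≡ 65.
  x = λ² - 44 - 41 = 4225 - 85 ≡ 22; y = λ·(44 - 22) - 0 ≡ 10. → (22, 10)

(22, 10)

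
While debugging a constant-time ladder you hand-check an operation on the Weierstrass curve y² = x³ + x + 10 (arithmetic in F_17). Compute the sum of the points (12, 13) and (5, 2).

(12, 13) + (5, 2). λ = (2 - 13)/(5 - 12) ≡ 6/10 mod 17. 10⁻¹ ≡ 12 (mod 17), so λ ≡ 4.
  x = λ² - 12 - 5 = 16 - 17 ≡ 16; y = λ·(12 - 16) - 13 ≡ 5. → (16, 5)

(16, 5)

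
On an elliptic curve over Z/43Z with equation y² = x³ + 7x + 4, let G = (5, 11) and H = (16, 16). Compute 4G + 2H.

First 4G:
Repeated addition: build up to 4G.
2G: tangent at (5, 11): λ = (3·5² + 7)/(2·11) ≡ 39/22. 22⁻¹ ≡ 2 (mod 43), so λ ≡ 39·2 ≡ 35.
  x = λ² - 5 - 5 = 1225 - 10 ≡ 11; y = λ·(5 - 11) - 11 ≡ 37. → (11, 37)
3G: (11, 37) + (5, 11). λ = (11 - 37)/(5 - 11) ≡ 17/37 mod 43. 37⁻¹ ≡ 7 (mod 43) since 37·7 = 259 ≡ 1, so λ ≡ 33.
  x = λ² - 11 - 5 = 1089 - 16 ≡ 41; y = λ·(11 - 41) - 37 ≡ 5. → (41, 5)
4G: (41, 5) + (5, 11). λ = (11 - 5)/(5 - 41) ≡ 6/7 mod 43. 7⁻¹ ≡ 37 (mod 43), so λ ≡ 7.
  x = λ² - 41 - 5 = 49 - 46 ≡ 3; y = λ·(41 - 3) - 5 ≡ 3. → (3, 3)
4G = (3, 3).
Next 2H:
Repeated addition: build up to 2H.
2H: tangent at (16, 16): λ = (3·16² + 7)/(2·16) ≡ 1/32. 32⁻¹ ≡ 39 (mod 43), so λ ≡ 1·39 ≡ 39.
  x = λ² - 16 - 16 = 1521 - 32 ≡ 27; y = λ·(16 - 27) - 16 ≡ 28. → (27, 28)
2H = (27, 28).
Finally 4G + 2H:
(3, 3) + (27, 28). λ = (28 - 3)/(27 - 3) ≡ 25/24 mod 43. 24⁻¹ ≡ 9 (mod 43), so λ ≡ 10.
  x = λ² - 3 - 27 = 100 - 30 ≡ 27; y = λ·(3 - 27) - 3 ≡ 15. → (27, 15)

(27, 15)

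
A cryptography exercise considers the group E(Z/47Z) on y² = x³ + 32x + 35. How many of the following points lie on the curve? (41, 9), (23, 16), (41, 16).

(41, 9): 9² ≡ 34, rhs ≡ 3 → off.
(23, 16): 16² ≡ 21, rhs ≡ 13 → off.
(41, 16): 16² ≡ 21, rhs ≡ 3 → off.

0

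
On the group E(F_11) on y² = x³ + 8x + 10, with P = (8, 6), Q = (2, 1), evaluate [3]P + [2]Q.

(10, 1)

First 3P:
Repeated addition: build up to 3P.
2P: tangent at (8, 6): λ = (3·8² + 8)/(2·6) ≡ 2/1. 1⁻¹ ≡ 1 (mod 11), so λ ≡ 2·1 ≡ 2.
  x = λ² - 8 - 8 = 4 - 16 ≡ 10; y = λ·(8 - 10) - 6 ≡ 1. → (10, 1)
3P: (10, 1) + (8, 6). λ = (6 - 1)/(8 - 10) ≡ 5/9 mod 11. 9⁻¹ ≡ 5 (mod 11), so λ ≡ 3.
  x = λ² - 10 - 8 = 9 - 18 ≡ 2; y = λ·(10 - 2) - 1 ≡ 1. → (2, 1)
3P = (2, 1).
Next 2Q:
Repeated addition: build up to 2Q.
2Q: tangent at (2, 1): λ = (3·2² + 8)/(2·1) ≡ 9/2. 2⁻¹ ≡ 6 (mod 11) since 2·6 = 12 ≡ 1, so λ ≡ 9·6 ≡ 10.
  x = λ² - 2 - 2 = 100 - 4 ≡ 8; y = λ·(2 - 8) - 1 ≡ 5. → (8, 5)
2Q = (8, 5).
Finally 3P + 2Q:
(2, 1) + (8, 5). λ = (5 - 1)/(8 - 2) ≡ 4/6 mod 11. 6⁻¹ ≡ 2 (mod 11), so λ ≡ 8.
  x = λ² - 2 - 8 = 64 - 10 ≡ 10; y = λ·(2 - 10) - 1 ≡ 1. → (10, 1)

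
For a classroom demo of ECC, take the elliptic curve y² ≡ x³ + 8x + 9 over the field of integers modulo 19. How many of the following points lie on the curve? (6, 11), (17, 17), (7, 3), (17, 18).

3

(6, 11): 11² ≡ 7, rhs ≡ 7 → on.
(17, 17): 17² ≡ 4, rhs ≡ 4 → on.
(7, 3): 3² ≡ 9, rhs ≡ 9 → on.
(17, 18): 18² ≡ 1, rhs ≡ 4 → off.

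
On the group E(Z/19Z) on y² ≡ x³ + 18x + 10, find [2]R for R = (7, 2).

(12, 15)

tangent at (7, 2): λ = (3·7² + 18)/(2·2) ≡ 13/4. 4⁻¹ ≡ 5 (mod 19), so λ ≡ 13·5 ≡ 8.
  x = λ² - 7 - 7 = 64 - 14 ≡ 12; y = λ·(7 - 12) - 2 ≡ 15. → (12, 15)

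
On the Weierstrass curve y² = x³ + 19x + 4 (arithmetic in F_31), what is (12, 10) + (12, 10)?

(14, 10)

tangent at (12, 10): λ = (3·12² + 19)/(2·10) ≡ 17/20. 20⁻¹ ≡ 14 (mod 31), so λ ≡ 17·14 ≡ 21.
  x = λ² - 12 - 12 = 441 - 24 ≡ 14; y = λ·(12 - 14) - 10 ≡ 10. → (14, 10)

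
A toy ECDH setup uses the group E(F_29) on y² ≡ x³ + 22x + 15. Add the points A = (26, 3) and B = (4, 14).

(26, 3) + (4, 14). λ = (14 - 3)/(4 - 26) ≡ 11/7 mod 29. 7⁻¹ ≡ 25 (mod 29), so λ ≡ 14.
  x = λ² - 26 - 4 = 196 - 30 ≡ 21; y = λ·(26 - 21) - 3 ≡ 9. → (21, 9)

(21, 9)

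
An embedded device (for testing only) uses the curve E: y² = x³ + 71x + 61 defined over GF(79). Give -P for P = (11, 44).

(11, 35)

-(11, 44) = (11, -44 mod 79) = (11, 35).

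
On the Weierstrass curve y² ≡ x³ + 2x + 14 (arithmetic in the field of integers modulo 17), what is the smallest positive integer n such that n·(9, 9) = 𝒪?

11

2P: tangent at (9, 9): λ = (3·9² + 2)/(2·9) ≡ 7/1. 1⁻¹ ≡ 1 (mod 17), so λ ≡ 7·1 ≡ 7.
  x = λ² - 9 - 9 = 49 - 18 ≡ 14; y = λ·(9 - 14) - 9 ≡ 7. → (14, 7)
3P: (14, 7) + (9, 9). λ = (9 - 7)/(9 - 14) ≡ 2/12 mod 17. 12⁻¹ ≡ 10 (mod 17), so λ ≡ 3.
  x = λ² - 14 - 9 = 9 - 23 ≡ 3; y = λ·(14 - 3) - 7 ≡ 9. → (3, 9)
4P: (3, 9) + (9, 9). λ = (9 - 9)/(9 - 3) ≡ 0/6 mod 17. 6⁻¹ ≡ 3 (mod 17), so λ ≡ 0.
  x = λ² - 3 - 9 = 0 - 12 ≡ 5; y = λ·(3 - 5) - 9 ≡ 8. → (5, 8)
5P: (5, 8) + (9, 9). λ = (9 - 8)/(9 - 5) ≡ 1/4 mod 17. 4⁻¹ ≡ 13 (mod 17), so λ ≡ 13.
  x = λ² - 5 - 9 = 169 - 14 ≡ 2; y = λ·(5 - 2) - 8 ≡ 14. → (2, 14)
6P: (2, 14) + (9, 9). λ = (9 - 14)/(9 - 2) ≡ 12/7 mod 17. 7⁻¹ ≡ 5 (mod 17), so λ ≡ 9.
  x = λ² - 2 - 9 = 81 - 11 ≡ 2; y = λ·(2 - 2) - 14 ≡ 3. → (2, 3)
7P: (2, 3) + (9, 9). λ = (9 - 3)/(9 - 2) ≡ 6/7 mod 17. 7⁻¹ ≡ 5 (mod 17), so λ ≡ 13.
  x = λ² - 2 - 9 = 169 - 11 ≡ 5; y = λ·(2 - 5) - 3 ≡ 9. → (5, 9)
8P: (5, 9) + (9, 9). λ = (9 - 9)/(9 - 5) ≡ 0/4 mod 17. 4⁻¹ ≡ 13 (mod 17) since 4·13 = 52 ≡ 1, so λ ≡ 0.
  x = λ² - 5 - 9 = 0 - 14 ≡ 3; y = λ·(5 - 3) - 9 ≡ 8. → (3, 8)
9P: (3, 8) + (9, 9). λ = (9 - 8)/(9 - 3) ≡ 1/6 mod 17. 6⁻¹ ≡ 3 (mod 17) since 6·3 = 18 ≡ 1, so λ ≡ 3.
  x = λ² - 3 - 9 = 9 - 12 ≡ 14; y = λ·(3 - 14) - 8 ≡ 10. → (14, 10)
10P: (14, 10) + (9, 9). λ = (9 - 10)/(9 - 14) ≡ 16/12 mod 17. 12⁻¹ ≡ 10 (mod 17), so λ ≡ 7.
  x = λ² - 14 - 9 = 49 - 23 ≡ 9; y = λ·(14 - 9) - 10 ≡ 8. → (9, 8)
11P: (9, 8) + (9, 9): same x and y₁ ≡ -y₂, so the sum is 𝒪.
11P = 𝒪, so the order is 11.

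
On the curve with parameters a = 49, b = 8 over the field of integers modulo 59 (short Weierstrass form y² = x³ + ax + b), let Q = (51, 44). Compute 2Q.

tangent at (51, 44): λ = (3·51² + 49)/(2·44) ≡ 5/29. 29⁻¹ ≡ 57 (mod 59) since 29·57 = 1653 ≡ 1, so λ ≡ 5·57 ≡ 49.
  x = λ² - 51 - 51 = 2401 - 102 ≡ 57; y = λ·(51 - 57) - 44 ≡ 16. → (57, 16)

(57, 16)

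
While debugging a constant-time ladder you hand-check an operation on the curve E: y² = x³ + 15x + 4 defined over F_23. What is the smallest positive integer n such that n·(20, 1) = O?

7

2P: tangent at (20, 1): λ = (3·20² + 15)/(2·1) ≡ 19/2. 2⁻¹ ≡ 12 (mod 23) since 2·12 = 24 ≡ 1, so λ ≡ 19·12 ≡ 21.
  x = λ² - 20 - 20 = 441 - 40 ≡ 10; y = λ·(20 - 10) - 1 ≡ 2. → (10, 2)
3P: (10, 2) + (20, 1). λ = (1 - 2)/(20 - 10) ≡ 22/10 mod 23. 10⁻¹ ≡ 7 (mod 23), so λ ≡ 16.
  x = λ² - 10 - 20 = 256 - 30 ≡ 19; y = λ·(10 - 19) - 2 ≡ 15. → (19, 15)
4P: (19, 15) + (20, 1). λ = (1 - 15)/(20 - 19) ≡ 9/1 mod 23. 1⁻¹ ≡ 1 (mod 23), so λ ≡ 9.
  x = λ² - 19 - 20 = 81 - 39 ≡ 19; y = λ·(19 - 19) - 15 ≡ 8. → (19, 8)
5P: (19, 8) + (20, 1). λ = (1 - 8)/(20 - 19) ≡ 16/1 mod 23. 1⁻¹ ≡ 1 (mod 23), so λ ≡ 16.
  x = λ² - 19 - 20 = 256 - 39 ≡ 10; y = λ·(19 - 10) - 8 ≡ 21. → (10, 21)
6P: (10, 21) + (20, 1). λ = (1 - 21)/(20 - 10) ≡ 3/10 mod 23. 10⁻¹ ≡ 7 (mod 23) since 10·7 = 70 ≡ 1, so λ ≡ 21.
  x = λ² - 10 - 20 = 441 - 30 ≡ 20; y = λ·(10 - 20) - 21 ≡ 22. → (20, 22)
7P: (20, 22) + (20, 1): same x and y₁ ≡ -y₂, so the sum is O.
7P = O, so the order is 7.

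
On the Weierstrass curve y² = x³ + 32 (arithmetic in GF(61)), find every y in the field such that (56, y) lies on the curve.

none

x³ + 0x + 32 = 175648 ≡ 29 (mod 61).
29 is a non-residue mod 61; no y exists.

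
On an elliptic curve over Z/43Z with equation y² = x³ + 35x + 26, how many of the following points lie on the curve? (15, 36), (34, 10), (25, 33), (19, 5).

3

(15, 36): 36² ≡ 6, rhs ≡ 13 → off.
(34, 10): 10² ≡ 14, rhs ≡ 14 → on.
(25, 33): 33² ≡ 14, rhs ≡ 14 → on.
(19, 5): 5² ≡ 25, rhs ≡ 25 → on.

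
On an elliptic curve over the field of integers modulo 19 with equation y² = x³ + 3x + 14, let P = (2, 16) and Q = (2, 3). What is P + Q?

The two points share x = 2 and their y-coordinates satisfy 16 + 3 ≡ 0 (mod 19), so they are inverses. Their sum is ∞.

O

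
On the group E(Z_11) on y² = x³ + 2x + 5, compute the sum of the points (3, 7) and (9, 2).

(0, 7)

(3, 7) + (9, 2). λ = (2 - 7)/(9 - 3) ≡ 6/6 mod 11. 6⁻¹ ≡ 2 (mod 11), so λ ≡ 1.
  x = λ² - 3 - 9 = 1 - 12 ≡ 0; y = λ·(3 - 0) - 7 ≡ 7. → (0, 7)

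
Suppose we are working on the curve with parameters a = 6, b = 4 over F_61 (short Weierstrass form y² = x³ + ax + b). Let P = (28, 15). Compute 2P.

(0, 2)

tangent at (28, 15): λ = (3·28² + 6)/(2·15) ≡ 40/30. 30⁻¹ ≡ 59 (mod 61) since 30·59 = 1770 ≡ 1, so λ ≡ 40·59 ≡ 42.
  x = λ² - 28 - 28 = 1764 - 56 ≡ 0; y = λ·(28 - 0) - 15 ≡ 2. → (0, 2)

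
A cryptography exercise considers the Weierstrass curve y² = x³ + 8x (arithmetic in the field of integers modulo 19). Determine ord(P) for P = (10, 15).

2P: tangent at (10, 15): λ = (3·10² + 8)/(2·15) ≡ 4/11. 11⁻¹ ≡ 7 (mod 19) since 11·7 = 77 ≡ 1, so λ ≡ 4·7 ≡ 9.
  x = λ² - 10 - 10 = 81 - 20 ≡ 4; y = λ·(10 - 4) - 15 ≡ 1. → (4, 1)
3P: (4, 1) + (10, 15). λ = (15 - 1)/(10 - 4) ≡ 14/6 mod 19. 6⁻¹ ≡ 16 (mod 19) since 6·16 = 96 ≡ 1, so λ ≡ 15.
  x = λ² - 4 - 10 = 225 - 14 ≡ 2; y = λ·(4 - 2) - 1 ≡ 10. → (2, 10)
4P: (2, 10) + (10, 15). λ = (15 - 10)/(10 - 2) ≡ 5/8 mod 19. 8⁻¹ ≡ 12 (mod 19), so λ ≡ 3.
  x = λ² - 2 - 10 = 9 - 12 ≡ 16; y = λ·(2 - 16) - 10 ≡ 5. → (16, 5)
5P: (16, 5) + (10, 15). λ = (15 - 5)/(10 - 16) ≡ 10/13 mod 19. 13⁻¹ ≡ 3 (mod 19) since 13·3 = 39 ≡ 1, so λ ≡ 11.
  x = λ² - 16 - 10 = 121 - 26 ≡ 0; y = λ·(16 - 0) - 5 ≡ 0. → (0, 0)
6P: (0, 0) + (10, 15). λ = (15 - 0)/(10 - 0) ≡ 15/10 mod 19. 10⁻¹ ≡ 2 (mod 19), so λ ≡ 11.
  x = λ² - 0 - 10 = 121 - 10 ≡ 16; y = λ·(0 - 16) - 0 ≡ 14. → (16, 14)
7P: (16, 14) + (10, 15). λ = (15 - 14)/(10 - 16) ≡ 1/13 mod 19. 13⁻¹ ≡ 3 (mod 19), so λ ≡ 3.
  x = λ² - 16 - 10 = 9 - 26 ≡ 2; y = λ·(16 - 2) - 14 ≡ 9. → (2, 9)
8P: (2, 9) + (10, 15). λ = (15 - 9)/(10 - 2) ≡ 6/8 mod 19. 8⁻¹ ≡ 12 (mod 19), so λ ≡ 15.
  x = λ² - 2 - 10 = 225 - 12 ≡ 4; y = λ·(2 - 4) - 9 ≡ 18. → (4, 18)
9P: (4, 18) + (10, 15). λ = (15 - 18)/(10 - 4) ≡ 16/6 mod 19. 6⁻¹ ≡ 16 (mod 19), so λ ≡ 9.
  x = λ² - 4 - 10 = 81 - 14 ≡ 10; y = λ·(4 - 10) - 18 ≡ 4. → (10, 4)
10P: (10, 4) + (10, 15): same x and y₁ ≡ -y₂, so the sum is the point at infinity.
10P = the point at infinity, so the order is 10.

10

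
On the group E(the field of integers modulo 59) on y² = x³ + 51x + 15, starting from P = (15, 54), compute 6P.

Double-and-add on 6 = (110)₂. Start with P = (15, 54) for the leading 1-bit.
double: tangent at (15, 54): λ = (3·15² + 51)/(2·54) ≡ 18/49. 49⁻¹ ≡ 53 (mod 59), so λ ≡ 18·53 ≡ 10.
  x = λ² - 15 - 15 = 100 - 30 ≡ 11; y = λ·(15 - 11) - 54 ≡ 45. → (11, 45)
add P: (11, 45) + (15, 54). λ = (54 - 45)/(15 - 11) ≡ 9/4 mod 59. 4⁻¹ ≡ 15 (mod 59) since 4·15 = 60 ≡ 1, so λ ≡ 17.
  x = λ² - 11 - 15 = 289 - 26 ≡ 27; y = λ·(11 - 27) - 45 ≡ 37. → (27, 37)
double: tangent at (27, 37): λ = (3·27² + 51)/(2·37) ≡ 55/15. 15⁻¹ ≡ 4 (mod 59), so λ ≡ 55·4 ≡ 43.
  x = λ² - 27 - 27 = 1849 - 54 ≡ 25; y = λ·(27 - 25) - 37 ≡ 49. → (25, 49)

(25, 49)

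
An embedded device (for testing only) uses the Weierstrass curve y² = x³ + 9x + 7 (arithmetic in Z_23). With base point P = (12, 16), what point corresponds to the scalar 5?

Repeated addition: build up to 5P.
2P: tangent at (12, 16): λ = (3·12² + 9)/(2·16) ≡ 4/9. 9⁻¹ ≡ 18 (mod 23) since 9·18 = 162 ≡ 1, so λ ≡ 4·18 ≡ 3.
  x = λ² - 12 - 12 = 9 - 24 ≡ 8; y = λ·(12 - 8) - 16 ≡ 19. → (8, 19)
3P: (8, 19) + (12, 16). λ = (16 - 19)/(12 - 8) ≡ 20/4 mod 23. 4⁻¹ ≡ 6 (mod 23), so λ ≡ 5.
  x = λ² - 8 - 12 = 25 - 20 ≡ 5; y = λ·(8 - 5) - 19 ≡ 19. → (5, 19)
4P: (5, 19) + (12, 16). λ = (16 - 19)/(12 - 5) ≡ 20/7 mod 23. 7⁻¹ ≡ 10 (mod 23) since 7·10 = 70 ≡ 1, so λ ≡ 16.
  x = λ² - 5 - 12 = 256 - 17 ≡ 9; y = λ·(5 - 9) - 19 ≡ 9. → (9, 9)
5P: (9, 9) + (12, 16). λ = (16 - 9)/(12 - 9) ≡ 7/3 mod 23. 3⁻¹ ≡ 8 (mod 23) since 3·8 = 24 ≡ 1, so λ ≡ 10.
  x = λ² - 9 - 12 = 100 - 21 ≡ 10; y = λ·(9 - 10) - 9 ≡ 4. → (10, 4)

(10, 4)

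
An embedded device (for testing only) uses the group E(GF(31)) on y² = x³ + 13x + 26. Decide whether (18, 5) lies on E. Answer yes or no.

y² = 5² ≡ 25; x³ + 13x + 26 = 6092 ≡ 16 (mod 31). 25 ≠ 16.

no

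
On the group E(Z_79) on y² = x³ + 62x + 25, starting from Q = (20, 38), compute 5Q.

Repeated addition: build up to 5Q.
2Q: tangent at (20, 38): λ = (3·20² + 62)/(2·38) ≡ 77/76. 76⁻¹ ≡ 26 (mod 79), so λ ≡ 77·26 ≡ 27.
  x = λ² - 20 - 20 = 729 - 40 ≡ 57; y = λ·(20 - 57) - 38 ≡ 69. → (57, 69)
3Q: (57, 69) + (20, 38). λ = (38 - 69)/(20 - 57) ≡ 48/42 mod 79. 42⁻¹ ≡ 32 (mod 79), so λ ≡ 35.
  x = λ² - 57 - 20 = 1225 - 77 ≡ 42; y = λ·(57 - 42) - 69 ≡ 61. → (42, 61)
4Q: (42, 61) + (20, 38). λ = (38 - 61)/(20 - 42) ≡ 56/57 mod 79. 57⁻¹ ≡ 61 (mod 79) since 57·61 = 3477 ≡ 1, so λ ≡ 19.
  x = λ² - 42 - 20 = 361 - 62 ≡ 62; y = λ·(42 - 62) - 61 ≡ 33. → (62, 33)
5Q: (62, 33) + (20, 38). λ = (38 - 33)/(20 - 62) ≡ 5/37 mod 79. 37⁻¹ ≡ 47 (mod 79) since 37·47 = 1739 ≡ 1, so λ ≡ 77.
  x = λ² - 62 - 20 = 5929 - 82 ≡ 1; y = λ·(62 - 1) - 33 ≡ 3. → (1, 3)

(1, 3)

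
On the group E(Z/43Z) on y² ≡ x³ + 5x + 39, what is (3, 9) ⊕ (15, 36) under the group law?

(3, 9) + (15, 36). λ = (36 - 9)/(15 - 3) ≡ 27/12 mod 43. 12⁻¹ ≡ 18 (mod 43) since 12·18 = 216 ≡ 1, so λ ≡ 13.
  x = λ² - 3 - 15 = 169 - 18 ≡ 22; y = λ·(3 - 22) - 9 ≡ 2. → (22, 2)

(22, 2)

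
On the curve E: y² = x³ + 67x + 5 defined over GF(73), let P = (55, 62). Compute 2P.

(28, 20)

tangent at (55, 62): λ = (3·55² + 67)/(2·62) ≡ 17/51. 51⁻¹ ≡ 63 (mod 73), so λ ≡ 17·63 ≡ 49.
  x = λ² - 55 - 55 = 2401 - 110 ≡ 28; y = λ·(55 - 28) - 62 ≡ 20. → (28, 20)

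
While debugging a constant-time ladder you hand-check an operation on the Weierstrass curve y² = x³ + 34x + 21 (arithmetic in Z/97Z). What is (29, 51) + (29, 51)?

(88, 21)

tangent at (29, 51): λ = (3·29² + 34)/(2·51) ≡ 35/5. 5⁻¹ ≡ 39 (mod 97), so λ ≡ 35·39 ≡ 7.
  x = λ² - 29 - 29 = 49 - 58 ≡ 88; y = λ·(29 - 88) - 51 ≡ 21. → (88, 21)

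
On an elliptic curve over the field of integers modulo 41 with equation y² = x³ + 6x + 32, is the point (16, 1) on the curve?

y² = 1² ≡ 1; x³ + 6x + 32 = 4224 ≡ 1 (mod 41). 1 = 1.

yes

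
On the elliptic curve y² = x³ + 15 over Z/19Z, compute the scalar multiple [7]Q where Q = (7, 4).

(1, 4)

Double-and-add on 7 = (111)₂. Start with Q = (7, 4) for the leading 1-bit.
double: tangent at (7, 4): λ = (3·7² + 0)/(2·4) ≡ 14/8. 8⁻¹ ≡ 12 (mod 19), so λ ≡ 14·12 ≡ 16.
  x = λ² - 7 - 7 = 256 - 14 ≡ 14; y = λ·(7 - 14) - 4 ≡ 17. → (14, 17)
add Q: (14, 17) + (7, 4). λ = (4 - 17)/(7 - 14) ≡ 6/12 mod 19. 12⁻¹ ≡ 8 (mod 19), so λ ≡ 10.
  x = λ² - 14 - 7 = 100 - 21 ≡ 3; y = λ·(14 - 3) - 17 ≡ 17. → (3, 17)
double: tangent at (3, 17): λ = (3·3² + 0)/(2·17) ≡ 8/15. 15⁻¹ ≡ 14 (mod 19) since 15·14 = 210 ≡ 1, so λ ≡ 8·14 ≡ 17.
  x = λ² - 3 - 3 = 289 - 6 ≡ 17; y = λ·(3 - 17) - 17 ≡ 11. → (17, 11)
add Q: (17, 11) + (7, 4). λ = (4 - 11)/(7 - 17) ≡ 12/9 mod 19. 9⁻¹ ≡ 17 (mod 19), so λ ≡ 14.
  x = λ² - 17 - 7 = 196 - 24 ≡ 1; y = λ·(17 - 1) - 11 ≡ 4. → (1, 4)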